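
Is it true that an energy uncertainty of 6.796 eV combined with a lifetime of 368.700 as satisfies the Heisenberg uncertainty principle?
Yes, it satisfies the uncertainty relation.

Calculate the product ΔEΔt:
ΔE = 6.796 eV = 1.089e-18 J
ΔEΔt = (1.089e-18 J) × (3.687e-16 s)
ΔEΔt = 4.015e-34 J·s

Compare to the minimum allowed value ℏ/2:
ℏ/2 = 5.273e-35 J·s

Since ΔEΔt = 4.015e-34 J·s ≥ 5.273e-35 J·s = ℏ/2,
this satisfies the uncertainty relation.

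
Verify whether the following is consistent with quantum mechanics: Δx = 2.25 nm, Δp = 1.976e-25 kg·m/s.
Yes, it satisfies the uncertainty principle.

Calculate the product ΔxΔp:
ΔxΔp = (2.250e-09 m) × (1.976e-25 kg·m/s)
ΔxΔp = 4.446e-34 J·s

Compare to the minimum allowed value ℏ/2:
ℏ/2 = 5.273e-35 J·s

Since ΔxΔp = 4.446e-34 J·s ≥ 5.273e-35 J·s = ℏ/2,
the measurement satisfies the uncertainty principle.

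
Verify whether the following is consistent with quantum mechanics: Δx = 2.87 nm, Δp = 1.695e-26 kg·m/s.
No, it violates the uncertainty principle (impossible measurement).

Calculate the product ΔxΔp:
ΔxΔp = (2.870e-09 m) × (1.695e-26 kg·m/s)
ΔxΔp = 4.865e-35 J·s

Compare to the minimum allowed value ℏ/2:
ℏ/2 = 5.273e-35 J·s

Since ΔxΔp = 4.865e-35 J·s < 5.273e-35 J·s = ℏ/2,
the measurement violates the uncertainty principle.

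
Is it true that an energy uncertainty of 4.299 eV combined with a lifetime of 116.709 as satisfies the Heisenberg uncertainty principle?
Yes, it satisfies the uncertainty relation.

Calculate the product ΔEΔt:
ΔE = 4.299 eV = 6.888e-19 J
ΔEΔt = (6.888e-19 J) × (1.167e-16 s)
ΔEΔt = 8.039e-35 J·s

Compare to the minimum allowed value ℏ/2:
ℏ/2 = 5.273e-35 J·s

Since ΔEΔt = 8.039e-35 J·s ≥ 5.273e-35 J·s = ℏ/2,
this satisfies the uncertainty relation.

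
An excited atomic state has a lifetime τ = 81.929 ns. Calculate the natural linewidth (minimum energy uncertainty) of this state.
4.017 neV

Using the energy-time uncertainty principle:
ΔEΔt ≥ ℏ/2

The lifetime τ represents the time uncertainty Δt.
The natural linewidth (minimum energy uncertainty) is:

ΔE = ℏ/(2τ)
ΔE = (1.055e-34 J·s) / (2 × 8.193e-08 s)
ΔE = 6.436e-28 J = 4.017 neV

This natural linewidth limits the precision of spectroscopic measurements.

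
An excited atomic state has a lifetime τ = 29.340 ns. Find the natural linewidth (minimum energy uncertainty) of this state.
11.217 neV

Using the energy-time uncertainty principle:
ΔEΔt ≥ ℏ/2

The lifetime τ represents the time uncertainty Δt.
The natural linewidth (minimum energy uncertainty) is:

ΔE = ℏ/(2τ)
ΔE = (1.055e-34 J·s) / (2 × 2.934e-08 s)
ΔE = 1.797e-27 J = 11.217 neV

This natural linewidth limits the precision of spectroscopic measurements.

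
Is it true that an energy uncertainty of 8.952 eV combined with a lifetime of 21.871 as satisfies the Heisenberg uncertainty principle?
No, it violates the uncertainty relation.

Calculate the product ΔEΔt:
ΔE = 8.952 eV = 1.434e-18 J
ΔEΔt = (1.434e-18 J) × (2.187e-17 s)
ΔEΔt = 3.137e-35 J·s

Compare to the minimum allowed value ℏ/2:
ℏ/2 = 5.273e-35 J·s

Since ΔEΔt = 3.137e-35 J·s < 5.273e-35 J·s = ℏ/2,
this violates the uncertainty relation.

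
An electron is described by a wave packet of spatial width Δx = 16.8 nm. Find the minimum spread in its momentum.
3.139 × 10^-27 kg·m/s

For a wave packet, the spatial width Δx and momentum spread Δp are related by the uncertainty principle:
ΔxΔp ≥ ℏ/2

The minimum momentum spread is:
Δp_min = ℏ/(2Δx)
Δp_min = (1.055e-34 J·s) / (2 × 1.680e-08 m)
Δp_min = 3.139e-27 kg·m/s

A wave packet cannot have both a well-defined position and well-defined momentum.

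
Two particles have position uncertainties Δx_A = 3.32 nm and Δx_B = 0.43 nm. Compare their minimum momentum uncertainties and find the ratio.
Particle B has the larger minimum momentum uncertainty, by a factor of 7.72.

For each particle, the minimum momentum uncertainty is Δp_min = ℏ/(2Δx):

Particle A: Δp_A = ℏ/(2×3.320e-09 m) = 1.588e-26 kg·m/s
Particle B: Δp_B = ℏ/(2×4.300e-10 m) = 1.226e-25 kg·m/s

Ratio: Δp_B/Δp_A = 7.72

Since Δp_min ∝ 1/Δx, the particle with smaller position uncertainty (B) has larger momentum uncertainty.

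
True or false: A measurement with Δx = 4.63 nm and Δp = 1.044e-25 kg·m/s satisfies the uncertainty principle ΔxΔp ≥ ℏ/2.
Yes, it satisfies the uncertainty principle.

Calculate the product ΔxΔp:
ΔxΔp = (4.630e-09 m) × (1.044e-25 kg·m/s)
ΔxΔp = 4.834e-34 J·s

Compare to the minimum allowed value ℏ/2:
ℏ/2 = 5.273e-35 J·s

Since ΔxΔp = 4.834e-34 J·s ≥ 5.273e-35 J·s = ℏ/2,
the measurement satisfies the uncertainty principle.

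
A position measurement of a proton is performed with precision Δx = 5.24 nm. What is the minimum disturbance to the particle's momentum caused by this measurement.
1.006 × 10^-26 kg·m/s

The uncertainty principle implies that measuring position disturbs momentum:
ΔxΔp ≥ ℏ/2

When we measure position with precision Δx, we necessarily introduce a momentum uncertainty:
Δp ≥ ℏ/(2Δx)
Δp_min = (1.055e-34 J·s) / (2 × 5.240e-09 m)
Δp_min = 1.006e-26 kg·m/s

The more precisely we measure position, the greater the momentum disturbance.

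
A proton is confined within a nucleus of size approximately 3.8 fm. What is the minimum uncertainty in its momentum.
1.388 × 10^-20 kg·m/s

Using the Heisenberg uncertainty principle:
ΔxΔp ≥ ℏ/2

With Δx ≈ L = 3.800e-15 m (the confinement size):
Δp_min = ℏ/(2Δx)
Δp_min = (1.055e-34 J·s) / (2 × 3.800e-15 m)
Δp_min = 1.388e-20 kg·m/s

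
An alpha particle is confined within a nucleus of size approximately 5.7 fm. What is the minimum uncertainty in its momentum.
9.251 × 10^-21 kg·m/s

Using the Heisenberg uncertainty principle:
ΔxΔp ≥ ℏ/2

With Δx ≈ L = 5.700e-15 m (the confinement size):
Δp_min = ℏ/(2Δx)
Δp_min = (1.055e-34 J·s) / (2 × 5.700e-15 m)
Δp_min = 9.251e-21 kg·m/s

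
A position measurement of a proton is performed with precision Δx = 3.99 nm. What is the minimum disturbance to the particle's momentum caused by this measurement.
1.322 × 10^-26 kg·m/s

The uncertainty principle implies that measuring position disturbs momentum:
ΔxΔp ≥ ℏ/2

When we measure position with precision Δx, we necessarily introduce a momentum uncertainty:
Δp ≥ ℏ/(2Δx)
Δp_min = (1.055e-34 J·s) / (2 × 3.990e-09 m)
Δp_min = 1.322e-26 kg·m/s

The more precisely we measure position, the greater the momentum disturbance.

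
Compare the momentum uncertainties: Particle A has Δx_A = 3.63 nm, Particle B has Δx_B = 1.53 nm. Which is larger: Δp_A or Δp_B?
Particle B has the larger minimum momentum uncertainty, by a factor of 2.37.

For each particle, the minimum momentum uncertainty is Δp_min = ℏ/(2Δx):

Particle A: Δp_A = ℏ/(2×3.630e-09 m) = 1.453e-26 kg·m/s
Particle B: Δp_B = ℏ/(2×1.530e-09 m) = 3.446e-26 kg·m/s

Ratio: Δp_B/Δp_A = 2.37

Since Δp_min ∝ 1/Δx, the particle with smaller position uncertainty (B) has larger momentum uncertainty.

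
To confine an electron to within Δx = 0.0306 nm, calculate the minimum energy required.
10.172 eV

Localizing a particle requires giving it sufficient momentum uncertainty:

1. From uncertainty principle: Δp ≥ ℏ/(2Δx)
   Δp_min = (1.055e-34 J·s) / (2 × 3.060e-11 m)
   Δp_min = 1.723e-24 kg·m/s

2. This momentum uncertainty corresponds to kinetic energy:
   KE ≈ (Δp)²/(2m) = (1.723e-24)²/(2 × 9.109e-31 kg)
   KE = 1.630e-18 J = 10.172 eV

Tighter localization requires more energy.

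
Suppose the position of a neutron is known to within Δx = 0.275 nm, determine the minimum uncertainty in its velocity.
114.477 m/s

Using the Heisenberg uncertainty principle and Δp = mΔv:
ΔxΔp ≥ ℏ/2
Δx(mΔv) ≥ ℏ/2

The minimum uncertainty in velocity is:
Δv_min = ℏ/(2mΔx)
Δv_min = (1.055e-34 J·s) / (2 × 1.675e-27 kg × 2.750e-10 m)
Δv_min = 1.145e+02 m/s = 114.477 m/s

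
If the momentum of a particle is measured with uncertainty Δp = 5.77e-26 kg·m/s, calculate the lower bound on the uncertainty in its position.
913.840 pm

Using the Heisenberg uncertainty principle:
ΔxΔp ≥ ℏ/2

The minimum uncertainty in position is:
Δx_min = ℏ/(2Δp)
Δx_min = (1.055e-34 J·s) / (2 × 5.770e-26 kg·m/s)
Δx_min = 9.138e-10 m = 913.840 pm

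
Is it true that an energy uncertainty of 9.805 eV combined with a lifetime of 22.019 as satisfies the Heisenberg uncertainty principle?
No, it violates the uncertainty relation.

Calculate the product ΔEΔt:
ΔE = 9.805 eV = 1.571e-18 J
ΔEΔt = (1.571e-18 J) × (2.202e-17 s)
ΔEΔt = 3.459e-35 J·s

Compare to the minimum allowed value ℏ/2:
ℏ/2 = 5.273e-35 J·s

Since ΔEΔt = 3.459e-35 J·s < 5.273e-35 J·s = ℏ/2,
this violates the uncertainty relation.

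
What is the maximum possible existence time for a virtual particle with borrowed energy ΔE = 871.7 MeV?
3.775 × 10^-25 s

Using the energy-time uncertainty principle:
ΔEΔt ≥ ℏ/2

For a virtual particle borrowing energy ΔE, the maximum lifetime is:
Δt_max = ℏ/(2ΔE)

Converting energy:
ΔE = 871.7 MeV = 1.397e-10 J

Δt_max = (1.055e-34 J·s) / (2 × 1.397e-10 J)
Δt_max = 3.775e-25 s = 3.775 × 10^-25 s

Virtual particles with higher borrowed energy exist for shorter times.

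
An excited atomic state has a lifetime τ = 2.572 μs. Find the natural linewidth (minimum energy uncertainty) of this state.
127.957 peV

Using the energy-time uncertainty principle:
ΔEΔt ≥ ℏ/2

The lifetime τ represents the time uncertainty Δt.
The natural linewidth (minimum energy uncertainty) is:

ΔE = ℏ/(2τ)
ΔE = (1.055e-34 J·s) / (2 × 2.572e-06 s)
ΔE = 2.050e-29 J = 127.957 peV

This natural linewidth limits the precision of spectroscopic measurements.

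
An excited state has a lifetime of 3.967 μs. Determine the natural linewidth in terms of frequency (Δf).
20.060 kHz

Using the energy-time uncertainty principle and E = hf:
ΔEΔt ≥ ℏ/2
hΔf·Δt ≥ ℏ/2

The minimum frequency uncertainty is:
Δf = ℏ/(2hτ) = 1/(4πτ)
Δf = 1/(4π × 3.967e-06 s)
Δf = 2.006e+04 Hz = 20.060 kHz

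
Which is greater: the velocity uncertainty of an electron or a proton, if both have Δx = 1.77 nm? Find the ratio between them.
The electron has the larger minimum velocity uncertainty, by a ratio of 1836.2.

For both particles, Δp_min = ℏ/(2Δx) = 2.979e-26 kg·m/s (same for both).

The velocity uncertainty is Δv = Δp/m:
- electron: Δv = 2.979e-26 / 9.109e-31 = 3.270e+04 m/s = 32.703 km/s
- proton: Δv = 2.979e-26 / 1.673e-27 = 1.781e+01 m/s = 17.810 m/s

Ratio: 3.270e+04 / 1.781e+01 = 1836.2

The lighter particle has larger velocity uncertainty because Δv ∝ 1/m.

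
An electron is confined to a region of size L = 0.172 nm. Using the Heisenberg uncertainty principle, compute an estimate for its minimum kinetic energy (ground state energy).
321.963 meV

Using the uncertainty principle to estimate ground state energy:

1. The position uncertainty is approximately the confinement size:
   Δx ≈ L = 1.720e-10 m

2. From ΔxΔp ≥ ℏ/2, the minimum momentum uncertainty is:
   Δp ≈ ℏ/(2L) = 3.066e-25 kg·m/s

3. The kinetic energy is approximately:
   KE ≈ (Δp)²/(2m) = (3.066e-25)²/(2 × 9.109e-31 kg)
   KE ≈ 5.158e-20 J = 321.963 meV

This is an order-of-magnitude estimate of the ground state energy.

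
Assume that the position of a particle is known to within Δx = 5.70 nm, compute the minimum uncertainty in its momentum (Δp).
9.251 × 10^-27 kg·m/s

Using the Heisenberg uncertainty principle:
ΔxΔp ≥ ℏ/2

The minimum uncertainty in momentum is:
Δp_min = ℏ/(2Δx)
Δp_min = (1.055e-34 J·s) / (2 × 5.700e-09 m)
Δp_min = 9.251e-27 kg·m/s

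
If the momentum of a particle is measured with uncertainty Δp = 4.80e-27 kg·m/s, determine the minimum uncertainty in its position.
10.985 nm

Using the Heisenberg uncertainty principle:
ΔxΔp ≥ ℏ/2

The minimum uncertainty in position is:
Δx_min = ℏ/(2Δp)
Δx_min = (1.055e-34 J·s) / (2 × 4.800e-27 kg·m/s)
Δx_min = 1.099e-08 m = 10.985 nm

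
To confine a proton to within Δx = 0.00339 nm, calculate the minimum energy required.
451.393 meV

Localizing a particle requires giving it sufficient momentum uncertainty:

1. From uncertainty principle: Δp ≥ ℏ/(2Δx)
   Δp_min = (1.055e-34 J·s) / (2 × 3.390e-12 m)
   Δp_min = 1.555e-23 kg·m/s

2. This momentum uncertainty corresponds to kinetic energy:
   KE ≈ (Δp)²/(2m) = (1.555e-23)²/(2 × 1.673e-27 kg)
   KE = 7.232e-20 J = 451.393 meV

Tighter localization requires more energy.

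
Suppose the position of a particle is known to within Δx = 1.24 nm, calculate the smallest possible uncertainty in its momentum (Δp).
4.252 × 10^-26 kg·m/s

Using the Heisenberg uncertainty principle:
ΔxΔp ≥ ℏ/2

The minimum uncertainty in momentum is:
Δp_min = ℏ/(2Δx)
Δp_min = (1.055e-34 J·s) / (2 × 1.240e-09 m)
Δp_min = 4.252e-26 kg·m/s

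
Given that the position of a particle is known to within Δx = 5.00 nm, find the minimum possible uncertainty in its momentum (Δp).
1.055 × 10^-26 kg·m/s

Using the Heisenberg uncertainty principle:
ΔxΔp ≥ ℏ/2

The minimum uncertainty in momentum is:
Δp_min = ℏ/(2Δx)
Δp_min = (1.055e-34 J·s) / (2 × 5.000e-09 m)
Δp_min = 1.055e-26 kg·m/s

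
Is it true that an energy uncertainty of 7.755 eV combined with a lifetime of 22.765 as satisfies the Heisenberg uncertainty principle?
No, it violates the uncertainty relation.

Calculate the product ΔEΔt:
ΔE = 7.755 eV = 1.242e-18 J
ΔEΔt = (1.242e-18 J) × (2.277e-17 s)
ΔEΔt = 2.829e-35 J·s

Compare to the minimum allowed value ℏ/2:
ℏ/2 = 5.273e-35 J·s

Since ΔEΔt = 2.829e-35 J·s < 5.273e-35 J·s = ℏ/2,
this violates the uncertainty relation.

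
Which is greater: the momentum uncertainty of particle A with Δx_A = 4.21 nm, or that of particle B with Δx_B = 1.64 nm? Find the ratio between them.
Particle B has the larger minimum momentum uncertainty, by a factor of 2.57.

For each particle, the minimum momentum uncertainty is Δp_min = ℏ/(2Δx):

Particle A: Δp_A = ℏ/(2×4.210e-09 m) = 1.252e-26 kg·m/s
Particle B: Δp_B = ℏ/(2×1.640e-09 m) = 3.215e-26 kg·m/s

Ratio: Δp_B/Δp_A = 2.57

Since Δp_min ∝ 1/Δx, the particle with smaller position uncertainty (B) has larger momentum uncertainty.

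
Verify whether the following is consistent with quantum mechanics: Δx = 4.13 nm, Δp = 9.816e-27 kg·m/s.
No, it violates the uncertainty principle (impossible measurement).

Calculate the product ΔxΔp:
ΔxΔp = (4.130e-09 m) × (9.816e-27 kg·m/s)
ΔxΔp = 4.054e-35 J·s

Compare to the minimum allowed value ℏ/2:
ℏ/2 = 5.273e-35 J·s

Since ΔxΔp = 4.054e-35 J·s < 5.273e-35 J·s = ℏ/2,
the measurement violates the uncertainty principle.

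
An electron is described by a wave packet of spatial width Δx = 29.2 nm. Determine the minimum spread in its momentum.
1.806 × 10^-27 kg·m/s

For a wave packet, the spatial width Δx and momentum spread Δp are related by the uncertainty principle:
ΔxΔp ≥ ℏ/2

The minimum momentum spread is:
Δp_min = ℏ/(2Δx)
Δp_min = (1.055e-34 J·s) / (2 × 2.920e-08 m)
Δp_min = 1.806e-27 kg·m/s

A wave packet cannot have both a well-defined position and well-defined momentum.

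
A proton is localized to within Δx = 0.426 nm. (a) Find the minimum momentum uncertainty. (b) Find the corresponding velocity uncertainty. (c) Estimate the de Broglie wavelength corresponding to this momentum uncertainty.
(a) Δp_min = 1.238 × 10^-25 kg·m/s
(b) Δv_min = 74.001 m/s
(c) λ_dB = 5.353 nm

Step-by-step:

(a) From the uncertainty principle:
Δp_min = ℏ/(2Δx) = (1.055e-34 J·s)/(2 × 4.260e-10 m) = 1.238e-25 kg·m/s

(b) The velocity uncertainty:
Δv = Δp/m = (1.238e-25 kg·m/s)/(1.673e-27 kg) = 7.400e+01 m/s = 74.001 m/s

(c) The de Broglie wavelength for this momentum:
λ = h/p = (6.626e-34 J·s)/(1.238e-25 kg·m/s) = 5.353e-09 m = 5.353 nm

Note: The de Broglie wavelength is comparable to the localization size, as expected from wave-particle duality.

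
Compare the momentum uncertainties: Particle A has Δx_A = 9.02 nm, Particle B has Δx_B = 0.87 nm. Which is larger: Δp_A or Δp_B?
Particle B has the larger minimum momentum uncertainty, by a factor of 10.37.

For each particle, the minimum momentum uncertainty is Δp_min = ℏ/(2Δx):

Particle A: Δp_A = ℏ/(2×9.020e-09 m) = 5.846e-27 kg·m/s
Particle B: Δp_B = ℏ/(2×8.700e-10 m) = 6.061e-26 kg·m/s

Ratio: Δp_B/Δp_A = 10.37

Since Δp_min ∝ 1/Δx, the particle with smaller position uncertainty (B) has larger momentum uncertainty.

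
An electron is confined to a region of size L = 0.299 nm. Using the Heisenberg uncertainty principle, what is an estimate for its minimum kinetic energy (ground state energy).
106.542 meV

Using the uncertainty principle to estimate ground state energy:

1. The position uncertainty is approximately the confinement size:
   Δx ≈ L = 2.990e-10 m

2. From ΔxΔp ≥ ℏ/2, the minimum momentum uncertainty is:
   Δp ≈ ℏ/(2L) = 1.763e-25 kg·m/s

3. The kinetic energy is approximately:
   KE ≈ (Δp)²/(2m) = (1.763e-25)²/(2 × 9.109e-31 kg)
   KE ≈ 1.707e-20 J = 106.542 meV

This is an order-of-magnitude estimate of the ground state energy.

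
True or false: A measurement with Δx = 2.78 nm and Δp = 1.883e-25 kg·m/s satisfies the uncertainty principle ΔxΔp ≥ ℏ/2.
Yes, it satisfies the uncertainty principle.

Calculate the product ΔxΔp:
ΔxΔp = (2.780e-09 m) × (1.883e-25 kg·m/s)
ΔxΔp = 5.235e-34 J·s

Compare to the minimum allowed value ℏ/2:
ℏ/2 = 5.273e-35 J·s

Since ΔxΔp = 5.235e-34 J·s ≥ 5.273e-35 J·s = ℏ/2,
the measurement satisfies the uncertainty principle.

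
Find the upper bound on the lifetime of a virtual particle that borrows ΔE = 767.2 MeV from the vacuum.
4.290 × 10^-25 s

Using the energy-time uncertainty principle:
ΔEΔt ≥ ℏ/2

For a virtual particle borrowing energy ΔE, the maximum lifetime is:
Δt_max = ℏ/(2ΔE)

Converting energy:
ΔE = 767.2 MeV = 1.229e-10 J

Δt_max = (1.055e-34 J·s) / (2 × 1.229e-10 J)
Δt_max = 4.290e-25 s = 4.290 × 10^-25 s

Virtual particles with higher borrowed energy exist for shorter times.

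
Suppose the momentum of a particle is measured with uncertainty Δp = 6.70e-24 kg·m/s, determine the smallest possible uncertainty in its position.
7.870 pm

Using the Heisenberg uncertainty principle:
ΔxΔp ≥ ℏ/2

The minimum uncertainty in position is:
Δx_min = ℏ/(2Δp)
Δx_min = (1.055e-34 J·s) / (2 × 6.700e-24 kg·m/s)
Δx_min = 7.870e-12 m = 7.870 pm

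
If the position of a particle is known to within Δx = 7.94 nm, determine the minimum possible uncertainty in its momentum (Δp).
6.641 × 10^-27 kg·m/s

Using the Heisenberg uncertainty principle:
ΔxΔp ≥ ℏ/2

The minimum uncertainty in momentum is:
Δp_min = ℏ/(2Δx)
Δp_min = (1.055e-34 J·s) / (2 × 7.940e-09 m)
Δp_min = 6.641e-27 kg·m/s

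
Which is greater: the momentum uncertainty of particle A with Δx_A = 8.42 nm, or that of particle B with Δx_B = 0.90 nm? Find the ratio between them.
Particle B has the larger minimum momentum uncertainty, by a factor of 9.36.

For each particle, the minimum momentum uncertainty is Δp_min = ℏ/(2Δx):

Particle A: Δp_A = ℏ/(2×8.420e-09 m) = 6.262e-27 kg·m/s
Particle B: Δp_B = ℏ/(2×9.000e-10 m) = 5.859e-26 kg·m/s

Ratio: Δp_B/Δp_A = 9.36

Since Δp_min ∝ 1/Δx, the particle with smaller position uncertainty (B) has larger momentum uncertainty.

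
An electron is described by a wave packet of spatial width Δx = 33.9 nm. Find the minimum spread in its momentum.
1.555 × 10^-27 kg·m/s

For a wave packet, the spatial width Δx and momentum spread Δp are related by the uncertainty principle:
ΔxΔp ≥ ℏ/2

The minimum momentum spread is:
Δp_min = ℏ/(2Δx)
Δp_min = (1.055e-34 J·s) / (2 × 3.390e-08 m)
Δp_min = 1.555e-27 kg·m/s

A wave packet cannot have both a well-defined position and well-defined momentum.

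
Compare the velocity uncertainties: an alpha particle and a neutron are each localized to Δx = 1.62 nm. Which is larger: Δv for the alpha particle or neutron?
The neutron has the larger minimum velocity uncertainty, by a ratio of 4.0.

For both particles, Δp_min = ℏ/(2Δx) = 3.255e-26 kg·m/s (same for both).

The velocity uncertainty is Δv = Δp/m:
- alpha particle: Δv = 3.255e-26 / 6.645e-27 = 4.898e+00 m/s = 4.898 m/s
- neutron: Δv = 3.255e-26 / 1.675e-27 = 1.943e+01 m/s = 19.433 m/s

Ratio: 1.943e+01 / 4.898e+00 = 4.0

The lighter particle has larger velocity uncertainty because Δv ∝ 1/m.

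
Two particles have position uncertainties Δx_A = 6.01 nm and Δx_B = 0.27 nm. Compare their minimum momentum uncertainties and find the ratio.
Particle B has the larger minimum momentum uncertainty, by a factor of 22.26.

For each particle, the minimum momentum uncertainty is Δp_min = ℏ/(2Δx):

Particle A: Δp_A = ℏ/(2×6.010e-09 m) = 8.773e-27 kg·m/s
Particle B: Δp_B = ℏ/(2×2.700e-10 m) = 1.953e-25 kg·m/s

Ratio: Δp_B/Δp_A = 22.26

Since Δp_min ∝ 1/Δx, the particle with smaller position uncertainty (B) has larger momentum uncertainty.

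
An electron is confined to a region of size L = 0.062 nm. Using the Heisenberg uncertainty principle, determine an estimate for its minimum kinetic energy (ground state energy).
2.478 eV

Using the uncertainty principle to estimate ground state energy:

1. The position uncertainty is approximately the confinement size:
   Δx ≈ L = 6.200e-11 m

2. From ΔxΔp ≥ ℏ/2, the minimum momentum uncertainty is:
   Δp ≈ ℏ/(2L) = 8.505e-25 kg·m/s

3. The kinetic energy is approximately:
   KE ≈ (Δp)²/(2m) = (8.505e-25)²/(2 × 9.109e-31 kg)
   KE ≈ 3.970e-19 J = 2.478 eV

This is an order-of-magnitude estimate of the ground state energy.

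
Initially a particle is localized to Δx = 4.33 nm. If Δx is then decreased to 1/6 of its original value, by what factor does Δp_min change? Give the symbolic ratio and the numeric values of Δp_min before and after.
Original Δp_min = 1.218 × 10^-26 kg·m/s; new Δp'_min = 7.307 × 10^-26 kg·m/s; ratio Δp'_min/Δp_min = 6.

From the uncertainty principle ΔxΔp ≥ ℏ/2, the minimum momentum uncertainty is Δp_min = ℏ/(2Δx).

Original (Δx = 4.33 nm = 4.330e-09 m):
Δp_min = (1.055e-34 J·s)/(2 × 4.330e-09 m) = 1.218e-26 kg·m/s

When Δx → (1/6)Δx:
Δp'_min = ℏ/(2 × (1/6)Δx) = 6 × ℏ/(2Δx) = 6 × Δp_min
Δp'_min = 6 × 1.218e-26 kg·m/s = 7.307e-26 kg·m/s

Since Δp_min ∝ 1/Δx, when Δx is decreased to 1/6 of its original value, Δp_min increases to 6 times its original value.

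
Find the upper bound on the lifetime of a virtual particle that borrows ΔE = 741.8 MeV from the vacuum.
4.437 × 10^-25 s

Using the energy-time uncertainty principle:
ΔEΔt ≥ ℏ/2

For a virtual particle borrowing energy ΔE, the maximum lifetime is:
Δt_max = ℏ/(2ΔE)

Converting energy:
ΔE = 741.8 MeV = 1.188e-10 J

Δt_max = (1.055e-34 J·s) / (2 × 1.188e-10 J)
Δt_max = 4.437e-25 s = 4.437 × 10^-25 s

Virtual particles with higher borrowed energy exist for shorter times.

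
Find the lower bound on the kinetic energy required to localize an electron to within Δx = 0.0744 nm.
1.721 eV

Localizing a particle requires giving it sufficient momentum uncertainty:

1. From uncertainty principle: Δp ≥ ℏ/(2Δx)
   Δp_min = (1.055e-34 J·s) / (2 × 7.440e-11 m)
   Δp_min = 7.087e-25 kg·m/s

2. This momentum uncertainty corresponds to kinetic energy:
   KE ≈ (Δp)²/(2m) = (7.087e-25)²/(2 × 9.109e-31 kg)
   KE = 2.757e-19 J = 1.721 eV

Tighter localization requires more energy.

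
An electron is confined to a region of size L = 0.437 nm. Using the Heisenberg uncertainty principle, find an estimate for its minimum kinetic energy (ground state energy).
49.877 meV

Using the uncertainty principle to estimate ground state energy:

1. The position uncertainty is approximately the confinement size:
   Δx ≈ L = 4.370e-10 m

2. From ΔxΔp ≥ ℏ/2, the minimum momentum uncertainty is:
   Δp ≈ ℏ/(2L) = 1.207e-25 kg·m/s

3. The kinetic energy is approximately:
   KE ≈ (Δp)²/(2m) = (1.207e-25)²/(2 × 9.109e-31 kg)
   KE ≈ 7.991e-21 J = 49.877 meV

This is an order-of-magnitude estimate of the ground state energy.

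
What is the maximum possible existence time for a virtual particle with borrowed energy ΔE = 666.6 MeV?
4.937 × 10^-25 s

Using the energy-time uncertainty principle:
ΔEΔt ≥ ℏ/2

For a virtual particle borrowing energy ΔE, the maximum lifetime is:
Δt_max = ℏ/(2ΔE)

Converting energy:
ΔE = 666.6 MeV = 1.068e-10 J

Δt_max = (1.055e-34 J·s) / (2 × 1.068e-10 J)
Δt_max = 4.937e-25 s = 4.937 × 10^-25 s

Virtual particles with higher borrowed energy exist for shorter times.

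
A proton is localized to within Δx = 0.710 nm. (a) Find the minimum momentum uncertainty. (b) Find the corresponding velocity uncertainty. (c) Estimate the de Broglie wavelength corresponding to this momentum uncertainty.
(a) Δp_min = 7.427 × 10^-26 kg·m/s
(b) Δv_min = 44.401 m/s
(c) λ_dB = 8.922 nm

Step-by-step:

(a) From the uncertainty principle:
Δp_min = ℏ/(2Δx) = (1.055e-34 J·s)/(2 × 7.100e-10 m) = 7.427e-26 kg·m/s

(b) The velocity uncertainty:
Δv = Δp/m = (7.427e-26 kg·m/s)/(1.673e-27 kg) = 4.440e+01 m/s = 44.401 m/s

(c) The de Broglie wavelength for this momentum:
λ = h/p = (6.626e-34 J·s)/(7.427e-26 kg·m/s) = 8.922e-09 m = 8.922 nm

Note: The de Broglie wavelength is comparable to the localization size, as expected from wave-particle duality.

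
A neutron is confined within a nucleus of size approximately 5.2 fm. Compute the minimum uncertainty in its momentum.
1.014 × 10^-20 kg·m/s

Using the Heisenberg uncertainty principle:
ΔxΔp ≥ ℏ/2

With Δx ≈ L = 5.200e-15 m (the confinement size):
Δp_min = ℏ/(2Δx)
Δp_min = (1.055e-34 J·s) / (2 × 5.200e-15 m)
Δp_min = 1.014e-20 kg·m/s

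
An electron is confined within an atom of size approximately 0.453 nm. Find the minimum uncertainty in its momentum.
1.164 × 10^-25 kg·m/s

Using the Heisenberg uncertainty principle:
ΔxΔp ≥ ℏ/2

With Δx ≈ L = 4.530e-10 m (the confinement size):
Δp_min = ℏ/(2Δx)
Δp_min = (1.055e-34 J·s) / (2 × 4.530e-10 m)
Δp_min = 1.164e-25 kg·m/s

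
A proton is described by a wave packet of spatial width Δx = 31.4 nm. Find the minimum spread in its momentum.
1.679 × 10^-27 kg·m/s

For a wave packet, the spatial width Δx and momentum spread Δp are related by the uncertainty principle:
ΔxΔp ≥ ℏ/2

The minimum momentum spread is:
Δp_min = ℏ/(2Δx)
Δp_min = (1.055e-34 J·s) / (2 × 3.140e-08 m)
Δp_min = 1.679e-27 kg·m/s

A wave packet cannot have both a well-defined position and well-defined momentum.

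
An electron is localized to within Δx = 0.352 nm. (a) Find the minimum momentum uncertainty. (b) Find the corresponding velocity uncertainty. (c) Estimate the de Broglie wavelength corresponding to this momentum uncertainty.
(a) Δp_min = 1.498 × 10^-25 kg·m/s
(b) Δv_min = 164.443 km/s
(c) λ_dB = 4.423 nm

Step-by-step:

(a) From the uncertainty principle:
Δp_min = ℏ/(2Δx) = (1.055e-34 J·s)/(2 × 3.520e-10 m) = 1.498e-25 kg·m/s

(b) The velocity uncertainty:
Δv = Δp/m = (1.498e-25 kg·m/s)/(9.109e-31 kg) = 1.644e+05 m/s = 164.443 km/s

(c) The de Broglie wavelength for this momentum:
λ = h/p = (6.626e-34 J·s)/(1.498e-25 kg·m/s) = 4.423e-09 m = 4.423 nm

Note: The de Broglie wavelength is comparable to the localization size, as expected from wave-particle duality.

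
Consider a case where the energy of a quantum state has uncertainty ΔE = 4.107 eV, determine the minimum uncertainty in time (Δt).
80.133 as

Using the energy-time uncertainty principle:
ΔEΔt ≥ ℏ/2

The minimum uncertainty in time is:
Δt_min = ℏ/(2ΔE)
Δt_min = (1.055e-34 J·s) / (2 × 6.580e-19 J)
Δt_min = 8.013e-17 s = 80.133 as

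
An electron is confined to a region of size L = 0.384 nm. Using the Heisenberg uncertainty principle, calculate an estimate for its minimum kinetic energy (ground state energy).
64.595 meV

Using the uncertainty principle to estimate ground state energy:

1. The position uncertainty is approximately the confinement size:
   Δx ≈ L = 3.840e-10 m

2. From ΔxΔp ≥ ℏ/2, the minimum momentum uncertainty is:
   Δp ≈ ℏ/(2L) = 1.373e-25 kg·m/s

3. The kinetic energy is approximately:
   KE ≈ (Δp)²/(2m) = (1.373e-25)²/(2 × 9.109e-31 kg)
   KE ≈ 1.035e-20 J = 64.595 meV

This is an order-of-magnitude estimate of the ground state energy.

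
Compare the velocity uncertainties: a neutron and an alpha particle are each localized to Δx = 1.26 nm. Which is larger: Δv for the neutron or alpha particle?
The neutron has the larger minimum velocity uncertainty, by a ratio of 4.0.

For both particles, Δp_min = ℏ/(2Δx) = 4.185e-26 kg·m/s (same for both).

The velocity uncertainty is Δv = Δp/m:
- neutron: Δv = 4.185e-26 / 1.675e-27 = 2.499e+01 m/s = 24.985 m/s
- alpha particle: Δv = 4.185e-26 / 6.645e-27 = 6.298e+00 m/s = 6.298 m/s

Ratio: 2.499e+01 / 6.298e+00 = 4.0

The lighter particle has larger velocity uncertainty because Δv ∝ 1/m.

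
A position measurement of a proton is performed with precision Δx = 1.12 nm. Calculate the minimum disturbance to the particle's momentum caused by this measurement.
4.708 × 10^-26 kg·m/s

The uncertainty principle implies that measuring position disturbs momentum:
ΔxΔp ≥ ℏ/2

When we measure position with precision Δx, we necessarily introduce a momentum uncertainty:
Δp ≥ ℏ/(2Δx)
Δp_min = (1.055e-34 J·s) / (2 × 1.120e-09 m)
Δp_min = 4.708e-26 kg·m/s

The more precisely we measure position, the greater the momentum disturbance.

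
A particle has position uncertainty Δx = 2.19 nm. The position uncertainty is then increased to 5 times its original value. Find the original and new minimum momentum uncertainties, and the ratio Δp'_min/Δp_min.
Original Δp_min = 2.408 × 10^-26 kg·m/s; new Δp'_min = 4.815 × 10^-27 kg·m/s; ratio Δp'_min/Δp_min = 1/5.

From the uncertainty principle ΔxΔp ≥ ℏ/2, the minimum momentum uncertainty is Δp_min = ℏ/(2Δx).

Original (Δx = 2.19 nm = 2.190e-09 m):
Δp_min = (1.055e-34 J·s)/(2 × 2.190e-09 m) = 2.408e-26 kg·m/s

When Δx → 5Δx:
Δp'_min = ℏ/(2 × 5Δx) = (1/5) × ℏ/(2Δx) = (1/5) × Δp_min
Δp'_min = 1/5 × 2.408e-26 kg·m/s = 4.815e-27 kg·m/s

Since Δp_min ∝ 1/Δx, when Δx is increased to 5 times its original value, Δp_min decreases to 1/5 of its original value.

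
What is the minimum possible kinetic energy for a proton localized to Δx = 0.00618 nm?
135.824 meV

Localizing a particle requires giving it sufficient momentum uncertainty:

1. From uncertainty principle: Δp ≥ ℏ/(2Δx)
   Δp_min = (1.055e-34 J·s) / (2 × 6.180e-12 m)
   Δp_min = 8.532e-24 kg·m/s

2. This momentum uncertainty corresponds to kinetic energy:
   KE ≈ (Δp)²/(2m) = (8.532e-24)²/(2 × 1.673e-27 kg)
   KE = 2.176e-20 J = 135.824 meV

Tighter localization requires more energy.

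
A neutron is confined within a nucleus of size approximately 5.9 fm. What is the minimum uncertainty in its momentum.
8.937 × 10^-21 kg·m/s

Using the Heisenberg uncertainty principle:
ΔxΔp ≥ ℏ/2

With Δx ≈ L = 5.900e-15 m (the confinement size):
Δp_min = ℏ/(2Δx)
Δp_min = (1.055e-34 J·s) / (2 × 5.900e-15 m)
Δp_min = 8.937e-21 kg·m/s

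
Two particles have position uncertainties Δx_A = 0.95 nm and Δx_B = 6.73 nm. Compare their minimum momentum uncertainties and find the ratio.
Particle A has the larger minimum momentum uncertainty, by a factor of 7.08.

For each particle, the minimum momentum uncertainty is Δp_min = ℏ/(2Δx):

Particle A: Δp_A = ℏ/(2×9.500e-10 m) = 5.550e-26 kg·m/s
Particle B: Δp_B = ℏ/(2×6.730e-09 m) = 7.835e-27 kg·m/s

Ratio: Δp_A/Δp_B = 7.08

Since Δp_min ∝ 1/Δx, the particle with smaller position uncertainty (A) has larger momentum uncertainty.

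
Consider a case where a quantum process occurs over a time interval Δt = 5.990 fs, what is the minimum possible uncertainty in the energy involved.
54.943 meV

Using the energy-time uncertainty principle:
ΔEΔt ≥ ℏ/2

The minimum uncertainty in energy is:
ΔE_min = ℏ/(2Δt)
ΔE_min = (1.055e-34 J·s) / (2 × 5.990e-15 s)
ΔE_min = 8.803e-21 J = 54.943 meV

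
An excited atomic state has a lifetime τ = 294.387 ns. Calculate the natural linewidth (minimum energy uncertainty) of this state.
1.118 neV

Using the energy-time uncertainty principle:
ΔEΔt ≥ ℏ/2

The lifetime τ represents the time uncertainty Δt.
The natural linewidth (minimum energy uncertainty) is:

ΔE = ℏ/(2τ)
ΔE = (1.055e-34 J·s) / (2 × 2.944e-07 s)
ΔE = 1.791e-28 J = 1.118 neV

This natural linewidth limits the precision of spectroscopic measurements.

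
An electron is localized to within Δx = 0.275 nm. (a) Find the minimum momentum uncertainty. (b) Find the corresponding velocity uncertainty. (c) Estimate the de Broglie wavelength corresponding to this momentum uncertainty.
(a) Δp_min = 1.917 × 10^-25 kg·m/s
(b) Δv_min = 210.487 km/s
(c) λ_dB = 3.456 nm

Step-by-step:

(a) From the uncertainty principle:
Δp_min = ℏ/(2Δx) = (1.055e-34 J·s)/(2 × 2.750e-10 m) = 1.917e-25 kg·m/s

(b) The velocity uncertainty:
Δv = Δp/m = (1.917e-25 kg·m/s)/(9.109e-31 kg) = 2.105e+05 m/s = 210.487 km/s

(c) The de Broglie wavelength for this momentum:
λ = h/p = (6.626e-34 J·s)/(1.917e-25 kg·m/s) = 3.456e-09 m = 3.456 nm

Note: The de Broglie wavelength is comparable to the localization size, as expected from wave-particle duality.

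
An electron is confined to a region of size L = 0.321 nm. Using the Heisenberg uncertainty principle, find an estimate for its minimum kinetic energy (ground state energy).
92.438 meV

Using the uncertainty principle to estimate ground state energy:

1. The position uncertainty is approximately the confinement size:
   Δx ≈ L = 3.210e-10 m

2. From ΔxΔp ≥ ℏ/2, the minimum momentum uncertainty is:
   Δp ≈ ℏ/(2L) = 1.643e-25 kg·m/s

3. The kinetic energy is approximately:
   KE ≈ (Δp)²/(2m) = (1.643e-25)²/(2 × 9.109e-31 kg)
   KE ≈ 1.481e-20 J = 92.438 meV

This is an order-of-magnitude estimate of the ground state energy.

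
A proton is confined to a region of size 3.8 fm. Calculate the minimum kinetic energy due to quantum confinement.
359.242 keV

Using the uncertainty principle:

1. Position uncertainty: Δx ≈ 3.800e-15 m
2. Minimum momentum uncertainty: Δp = ℏ/(2Δx) = 1.388e-20 kg·m/s
3. Minimum kinetic energy:
   KE = (Δp)²/(2m) = (1.388e-20)²/(2 × 1.673e-27 kg)
   KE = 5.756e-14 J = 359.242 keV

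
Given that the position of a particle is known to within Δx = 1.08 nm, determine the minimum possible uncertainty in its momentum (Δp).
4.882 × 10^-26 kg·m/s

Using the Heisenberg uncertainty principle:
ΔxΔp ≥ ℏ/2

The minimum uncertainty in momentum is:
Δp_min = ℏ/(2Δx)
Δp_min = (1.055e-34 J·s) / (2 × 1.080e-09 m)
Δp_min = 4.882e-26 kg·m/s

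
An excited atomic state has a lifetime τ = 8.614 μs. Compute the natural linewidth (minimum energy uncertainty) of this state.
38.206 peV

Using the energy-time uncertainty principle:
ΔEΔt ≥ ℏ/2

The lifetime τ represents the time uncertainty Δt.
The natural linewidth (minimum energy uncertainty) is:

ΔE = ℏ/(2τ)
ΔE = (1.055e-34 J·s) / (2 × 8.614e-06 s)
ΔE = 6.121e-30 J = 38.206 peV

This natural linewidth limits the precision of spectroscopic measurements.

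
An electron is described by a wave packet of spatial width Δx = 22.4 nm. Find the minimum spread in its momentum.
2.354 × 10^-27 kg·m/s

For a wave packet, the spatial width Δx and momentum spread Δp are related by the uncertainty principle:
ΔxΔp ≥ ℏ/2

The minimum momentum spread is:
Δp_min = ℏ/(2Δx)
Δp_min = (1.055e-34 J·s) / (2 × 2.240e-08 m)
Δp_min = 2.354e-27 kg·m/s

A wave packet cannot have both a well-defined position and well-defined momentum.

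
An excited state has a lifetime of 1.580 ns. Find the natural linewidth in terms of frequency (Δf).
50.365 MHz

Using the energy-time uncertainty principle and E = hf:
ΔEΔt ≥ ℏ/2
hΔf·Δt ≥ ℏ/2

The minimum frequency uncertainty is:
Δf = ℏ/(2hτ) = 1/(4πτ)
Δf = 1/(4π × 1.580e-09 s)
Δf = 5.037e+07 Hz = 50.365 MHz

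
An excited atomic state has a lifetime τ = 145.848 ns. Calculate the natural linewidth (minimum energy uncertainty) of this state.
2.256 neV

Using the energy-time uncertainty principle:
ΔEΔt ≥ ℏ/2

The lifetime τ represents the time uncertainty Δt.
The natural linewidth (minimum energy uncertainty) is:

ΔE = ℏ/(2τ)
ΔE = (1.055e-34 J·s) / (2 × 1.458e-07 s)
ΔE = 3.615e-28 J = 2.256 neV

This natural linewidth limits the precision of spectroscopic measurements.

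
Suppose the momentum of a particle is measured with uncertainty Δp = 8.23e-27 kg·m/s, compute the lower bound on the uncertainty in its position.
6.407 nm

Using the Heisenberg uncertainty principle:
ΔxΔp ≥ ℏ/2

The minimum uncertainty in position is:
Δx_min = ℏ/(2Δp)
Δx_min = (1.055e-34 J·s) / (2 × 8.230e-27 kg·m/s)
Δx_min = 6.407e-09 m = 6.407 nm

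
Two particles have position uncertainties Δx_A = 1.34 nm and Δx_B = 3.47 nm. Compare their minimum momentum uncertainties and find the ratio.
Particle A has the larger minimum momentum uncertainty, by a factor of 2.59.

For each particle, the minimum momentum uncertainty is Δp_min = ℏ/(2Δx):

Particle A: Δp_A = ℏ/(2×1.340e-09 m) = 3.935e-26 kg·m/s
Particle B: Δp_B = ℏ/(2×3.470e-09 m) = 1.520e-26 kg·m/s

Ratio: Δp_A/Δp_B = 2.59

Since Δp_min ∝ 1/Δx, the particle with smaller position uncertainty (A) has larger momentum uncertainty.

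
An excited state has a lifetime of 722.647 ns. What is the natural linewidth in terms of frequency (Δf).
110.119 kHz

Using the energy-time uncertainty principle and E = hf:
ΔEΔt ≥ ℏ/2
hΔf·Δt ≥ ℏ/2

The minimum frequency uncertainty is:
Δf = ℏ/(2hτ) = 1/(4πτ)
Δf = 1/(4π × 7.226e-07 s)
Δf = 1.101e+05 Hz = 110.119 kHz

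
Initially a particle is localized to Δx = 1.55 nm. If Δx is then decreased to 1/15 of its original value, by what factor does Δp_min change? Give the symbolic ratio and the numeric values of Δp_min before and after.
Original Δp_min = 3.402 × 10^-26 kg·m/s; new Δp'_min = 5.103 × 10^-25 kg·m/s; ratio Δp'_min/Δp_min = 15.

From the uncertainty principle ΔxΔp ≥ ℏ/2, the minimum momentum uncertainty is Δp_min = ℏ/(2Δx).

Original (Δx = 1.55 nm = 1.550e-09 m):
Δp_min = (1.055e-34 J·s)/(2 × 1.550e-09 m) = 3.402e-26 kg·m/s

When Δx → (1/15)Δx:
Δp'_min = ℏ/(2 × (1/15)Δx) = 15 × ℏ/(2Δx) = 15 × Δp_min
Δp'_min = 15 × 3.402e-26 kg·m/s = 5.103e-25 kg·m/s

Since Δp_min ∝ 1/Δx, when Δx is decreased to 1/15 of its original value, Δp_min increases to 15 times its original value.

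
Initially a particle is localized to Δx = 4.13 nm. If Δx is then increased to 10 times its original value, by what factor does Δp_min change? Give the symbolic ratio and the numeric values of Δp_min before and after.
Original Δp_min = 1.277 × 10^-26 kg·m/s; new Δp'_min = 1.277 × 10^-27 kg·m/s; ratio Δp'_min/Δp_min = 1/10.

From the uncertainty principle ΔxΔp ≥ ℏ/2, the minimum momentum uncertainty is Δp_min = ℏ/(2Δx).

Original (Δx = 4.13 nm = 4.130e-09 m):
Δp_min = (1.055e-34 J·s)/(2 × 4.130e-09 m) = 1.277e-26 kg·m/s

When Δx → 10Δx:
Δp'_min = ℏ/(2 × 10Δx) = (1/10) × ℏ/(2Δx) = (1/10) × Δp_min
Δp'_min = 1/10 × 1.277e-26 kg·m/s = 1.277e-27 kg·m/s

Since Δp_min ∝ 1/Δx, when Δx is increased to 10 times its original value, Δp_min decreases to 1/10 of its original value.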